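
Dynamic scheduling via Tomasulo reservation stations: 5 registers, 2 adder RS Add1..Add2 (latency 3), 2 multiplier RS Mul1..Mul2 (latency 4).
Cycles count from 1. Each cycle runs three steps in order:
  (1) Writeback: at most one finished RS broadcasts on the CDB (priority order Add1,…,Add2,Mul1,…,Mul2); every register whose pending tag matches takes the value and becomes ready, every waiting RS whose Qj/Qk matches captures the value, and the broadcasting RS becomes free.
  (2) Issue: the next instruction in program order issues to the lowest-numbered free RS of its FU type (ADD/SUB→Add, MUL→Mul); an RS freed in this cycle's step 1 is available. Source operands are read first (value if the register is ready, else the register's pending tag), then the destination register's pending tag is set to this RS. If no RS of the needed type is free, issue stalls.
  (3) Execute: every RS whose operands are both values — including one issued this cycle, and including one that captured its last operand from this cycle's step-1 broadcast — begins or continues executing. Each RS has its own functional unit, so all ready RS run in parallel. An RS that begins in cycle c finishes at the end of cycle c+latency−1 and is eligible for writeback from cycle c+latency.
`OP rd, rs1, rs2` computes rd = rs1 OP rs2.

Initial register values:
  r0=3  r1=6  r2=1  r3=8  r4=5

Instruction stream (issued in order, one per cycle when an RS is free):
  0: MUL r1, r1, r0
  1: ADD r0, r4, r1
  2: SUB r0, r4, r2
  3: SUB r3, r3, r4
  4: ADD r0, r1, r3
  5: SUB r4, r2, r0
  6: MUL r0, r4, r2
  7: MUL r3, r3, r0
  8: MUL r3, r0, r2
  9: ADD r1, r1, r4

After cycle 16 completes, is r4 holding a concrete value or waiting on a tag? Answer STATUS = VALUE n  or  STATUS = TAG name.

STATUS = VALUE -20

  c1: issue MUL r1<-Mul1  regs: r0:3,r1:Mul1,r2:1,r3:8,r4:5
  c2: issue ADD r0<-Add1  regs: r0:Add1,r1:Mul1,r2:1,r3:8,r4:5
  c3: issue SUB r0<-Add2  regs: r0:Add2,r1:Mul1,r2:1,r3:8,r4:5
  c4: stall  regs: r0:Add2,r1:Mul1,r2:1,r3:8,r4:5
  c5: CDB Mul1=18; stall  regs: r0:Add2,r1:18,r2:1,r3:8,r4:5
  c6: CDB Add2=4; issue SUB r3<-Add2  regs: r0:4,r1:18,r2:1,r3:Add2,r4:5
  c7: stall  regs: r0:4,r1:18,r2:1,r3:Add2,r4:5
  c8: CDB Add1=23; issue ADD r0<-Add1  regs: r0:Add1,r1:18,r2:1,r3:Add2,r4:5
  c9: CDB Add2=3; issue SUB r4<-Add2  regs: r0:Add1,r1:18,r2:1,r3:3,r4:Add2
  c10: issue MUL r0<-Mul1  regs: r0:Mul1,r1:18,r2:1,r3:3,r4:Add2
  c11: issue MUL r3<-Mul2  regs: r0:Mul1,r1:18,r2:1,r3:Mul2,r4:Add2
  c12: CDB Add1=21; stall  regs: r0:Mul1,r1:18,r2:1,r3:Mul2,r4:Add2
  c13: stall  regs: r0:Mul1,r1:18,r2:1,r3:Mul2,r4:Add2
  c14: stall  regs: r0:Mul1,r1:18,r2:1,r3:Mul2,r4:Add2
  c15: CDB Add2=-20; stall  regs: r0:Mul1,r1:18,r2:1,r3:Mul2,r4:-20
  c16: stall  regs: r0:Mul1,r1:18,r2:1,r3:Mul2,r4:-20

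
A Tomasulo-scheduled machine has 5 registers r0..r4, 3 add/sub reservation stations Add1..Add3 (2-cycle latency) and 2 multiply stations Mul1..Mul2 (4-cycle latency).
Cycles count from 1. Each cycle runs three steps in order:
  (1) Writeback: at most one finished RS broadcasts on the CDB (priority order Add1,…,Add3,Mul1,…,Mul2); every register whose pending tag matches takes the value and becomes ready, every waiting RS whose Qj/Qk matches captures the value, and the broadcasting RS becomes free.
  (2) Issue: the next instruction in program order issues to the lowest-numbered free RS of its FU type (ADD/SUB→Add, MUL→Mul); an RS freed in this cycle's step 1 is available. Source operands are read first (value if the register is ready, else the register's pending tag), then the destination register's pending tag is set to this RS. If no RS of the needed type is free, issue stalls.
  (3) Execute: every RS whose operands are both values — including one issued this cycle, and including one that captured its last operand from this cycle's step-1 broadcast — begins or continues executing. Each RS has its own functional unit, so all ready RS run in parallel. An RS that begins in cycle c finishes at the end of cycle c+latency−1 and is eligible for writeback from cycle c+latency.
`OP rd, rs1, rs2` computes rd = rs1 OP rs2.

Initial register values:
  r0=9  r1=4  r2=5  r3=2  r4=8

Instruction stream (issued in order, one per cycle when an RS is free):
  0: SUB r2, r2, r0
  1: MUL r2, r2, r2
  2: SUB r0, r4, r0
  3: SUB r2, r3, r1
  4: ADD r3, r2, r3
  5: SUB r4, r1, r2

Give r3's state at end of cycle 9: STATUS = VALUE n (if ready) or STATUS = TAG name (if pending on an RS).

  c1: issue SUB r2<-Add1  regs: r0:9,r1:4,r2:Add1,r3:2,r4:8
  c2: issue MUL r2<-Mul1  regs: r0:9,r1:4,r2:Mul1,r3:2,r4:8
  c3: CDB Add1=-4; issue SUB r0<-Add1  regs: r0:Add1,r1:4,r2:Mul1,r3:2,r4:8
  c4: issue SUB r2<-Add2  regs: r0:Add1,r1:4,r2:Add2,r3:2,r4:8
  c5: CDB Add1=-1; issue ADD r3<-Add1  regs: r0:-1,r1:4,r2:Add2,r3:Add1,r4:8
  c6: CDB Add2=-2; issue SUB r4<-Add2  regs: r0:-1,r1:4,r2:-2,r3:Add1,r4:Add2
  c7: CDB Mul1=16  regs: r0:-1,r1:4,r2:-2,r3:Add1,r4:Add2
  c8: CDB Add1=0  regs: r0:-1,r1:4,r2:-2,r3:0,r4:Add2
  c9: CDB Add2=6  regs: r0:-1,r1:4,r2:-2,r3:0,r4:6

STATUS = VALUE 0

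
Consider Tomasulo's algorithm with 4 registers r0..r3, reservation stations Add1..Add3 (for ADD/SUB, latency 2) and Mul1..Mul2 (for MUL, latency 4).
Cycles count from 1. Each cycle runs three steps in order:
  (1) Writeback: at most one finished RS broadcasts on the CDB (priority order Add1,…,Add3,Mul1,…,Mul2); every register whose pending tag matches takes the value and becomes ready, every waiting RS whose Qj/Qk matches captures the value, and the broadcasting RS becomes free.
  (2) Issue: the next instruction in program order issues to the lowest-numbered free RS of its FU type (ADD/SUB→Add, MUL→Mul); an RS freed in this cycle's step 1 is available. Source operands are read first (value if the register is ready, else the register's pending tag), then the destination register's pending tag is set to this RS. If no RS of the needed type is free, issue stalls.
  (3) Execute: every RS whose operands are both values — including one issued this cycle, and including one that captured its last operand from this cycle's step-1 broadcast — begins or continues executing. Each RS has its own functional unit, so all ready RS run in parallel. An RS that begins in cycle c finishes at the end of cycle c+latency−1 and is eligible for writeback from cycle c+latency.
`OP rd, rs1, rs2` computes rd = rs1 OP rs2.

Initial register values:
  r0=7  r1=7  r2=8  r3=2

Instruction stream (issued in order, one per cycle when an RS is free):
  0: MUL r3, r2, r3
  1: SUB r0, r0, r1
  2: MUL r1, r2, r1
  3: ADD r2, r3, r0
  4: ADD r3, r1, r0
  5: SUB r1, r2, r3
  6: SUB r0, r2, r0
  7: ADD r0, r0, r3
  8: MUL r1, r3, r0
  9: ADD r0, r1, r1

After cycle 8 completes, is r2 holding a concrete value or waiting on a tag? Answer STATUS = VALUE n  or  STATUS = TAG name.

  c1: issue MUL r3<-Mul1  regs: r0:7,r1:7,r2:8,r3:Mul1
  c2: issue SUB r0<-Add1  regs: r0:Add1,r1:7,r2:8,r3:Mul1
  c3: issue MUL r1<-Mul2  regs: r0:Add1,r1:Mul2,r2:8,r3:Mul1
  c4: CDB Add1=0; issue ADD r2<-Add1  regs: r0:0,r1:Mul2,r2:Add1,r3:Mul1
  c5: CDB Mul1=16; issue ADD r3<-Add2  regs: r0:0,r1:Mul2,r2:Add1,r3:Add2
  c6: issue SUB r1<-Add3  regs: r0:0,r1:Add3,r2:Add1,r3:Add2
  c7: CDB Add1=16; issue SUB r0<-Add1  regs: r0:Add1,r1:Add3,r2:16,r3:Add2
  c8: CDB Mul2=56; stall  regs: r0:Add1,r1:Add3,r2:16,r3:Add2

STATUS = VALUE 16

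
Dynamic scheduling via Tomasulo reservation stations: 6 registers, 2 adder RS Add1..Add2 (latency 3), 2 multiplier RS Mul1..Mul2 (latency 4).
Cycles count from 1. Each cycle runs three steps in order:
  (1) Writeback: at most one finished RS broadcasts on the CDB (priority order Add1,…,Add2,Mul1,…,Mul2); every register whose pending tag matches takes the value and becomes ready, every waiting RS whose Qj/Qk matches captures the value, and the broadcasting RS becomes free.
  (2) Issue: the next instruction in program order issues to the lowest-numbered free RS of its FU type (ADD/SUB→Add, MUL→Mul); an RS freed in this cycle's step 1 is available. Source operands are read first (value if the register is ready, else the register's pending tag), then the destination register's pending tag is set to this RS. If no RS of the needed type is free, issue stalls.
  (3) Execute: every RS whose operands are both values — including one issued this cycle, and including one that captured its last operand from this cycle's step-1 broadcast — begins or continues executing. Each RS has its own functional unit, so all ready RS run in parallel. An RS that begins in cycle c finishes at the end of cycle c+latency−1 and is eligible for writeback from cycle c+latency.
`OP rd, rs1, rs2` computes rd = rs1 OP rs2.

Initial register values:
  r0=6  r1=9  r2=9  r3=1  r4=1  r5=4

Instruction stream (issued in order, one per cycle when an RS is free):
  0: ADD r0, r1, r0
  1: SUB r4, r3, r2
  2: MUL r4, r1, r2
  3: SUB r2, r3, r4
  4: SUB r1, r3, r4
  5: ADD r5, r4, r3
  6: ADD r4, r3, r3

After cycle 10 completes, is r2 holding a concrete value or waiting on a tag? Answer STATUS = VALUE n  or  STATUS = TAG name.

cycle 1: issue ADD r0<-Add1 // r0:Add1,r1:9,r2:9,r3:1,r4:1,r5:4
cycle 2: issue SUB r4<-Add2 // r0:Add1,r1:9,r2:9,r3:1,r4:Add2,r5:4
cycle 3: issue MUL r4<-Mul1 // r0:Add1,r1:9,r2:9,r3:1,r4:Mul1,r5:4
cycle 4: CDB Add1=15; issue SUB r2<-Add1 // r0:15,r1:9,r2:Add1,r3:1,r4:Mul1,r5:4
cycle 5: CDB Add2=-8; issue SUB r1<-Add2 // r0:15,r1:Add2,r2:Add1,r3:1,r4:Mul1,r5:4
cycle 6: stall // r0:15,r1:Add2,r2:Add1,r3:1,r4:Mul1,r5:4
cycle 7: CDB Mul1=81; stall // r0:15,r1:Add2,r2:Add1,r3:1,r4:81,r5:4
cycle 8: stall // r0:15,r1:Add2,r2:Add1,r3:1,r4:81,r5:4
cycle 9: stall // r0:15,r1:Add2,r2:Add1,r3:1,r4:81,r5:4
cycle 10: CDB Add1=-80; issue ADD r5<-Add1 // r0:15,r1:Add2,r2:-80,r3:1,r4:81,r5:Add1

STATUS = VALUE -80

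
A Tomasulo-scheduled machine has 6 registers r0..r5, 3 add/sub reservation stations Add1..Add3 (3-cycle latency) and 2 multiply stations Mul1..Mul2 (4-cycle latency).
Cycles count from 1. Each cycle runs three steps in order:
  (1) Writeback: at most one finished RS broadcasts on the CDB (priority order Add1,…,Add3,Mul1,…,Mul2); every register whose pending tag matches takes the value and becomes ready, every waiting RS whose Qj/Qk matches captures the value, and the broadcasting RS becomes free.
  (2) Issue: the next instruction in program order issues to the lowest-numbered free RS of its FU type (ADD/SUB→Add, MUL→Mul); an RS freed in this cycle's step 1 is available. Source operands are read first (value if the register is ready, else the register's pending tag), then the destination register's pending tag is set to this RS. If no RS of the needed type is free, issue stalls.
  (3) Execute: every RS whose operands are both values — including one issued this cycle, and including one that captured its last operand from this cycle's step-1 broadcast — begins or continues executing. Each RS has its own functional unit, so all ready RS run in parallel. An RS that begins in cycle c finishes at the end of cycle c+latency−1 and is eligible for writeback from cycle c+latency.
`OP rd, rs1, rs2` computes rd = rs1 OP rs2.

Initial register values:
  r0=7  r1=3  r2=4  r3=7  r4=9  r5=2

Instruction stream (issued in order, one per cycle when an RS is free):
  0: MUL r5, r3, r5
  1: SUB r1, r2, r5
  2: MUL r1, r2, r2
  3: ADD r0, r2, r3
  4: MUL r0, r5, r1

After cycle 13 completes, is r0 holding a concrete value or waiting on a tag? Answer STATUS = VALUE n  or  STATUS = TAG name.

cycle 1: issue MUL r5<-Mul1 // r0:7,r1:3,r2:4,r3:7,r4:9,r5:Mul1
cycle 2: issue SUB r1<-Add1 // r0:7,r1:Add1,r2:4,r3:7,r4:9,r5:Mul1
cycle 3: issue MUL r1<-Mul2 // r0:7,r1:Mul2,r2:4,r3:7,r4:9,r5:Mul1
cycle 4: issue ADD r0<-Add2 // r0:Add2,r1:Mul2,r2:4,r3:7,r4:9,r5:Mul1
cycle 5: CDB Mul1=14; issue MUL r0<-Mul1 // r0:Mul1,r1:Mul2,r2:4,r3:7,r4:9,r5:14
cycle 6: - // r0:Mul1,r1:Mul2,r2:4,r3:7,r4:9,r5:14
cycle 7: CDB Add2=11 // r0:Mul1,r1:Mul2,r2:4,r3:7,r4:9,r5:14
cycle 8: CDB Add1=-10 // r0:Mul1,r1:Mul2,r2:4,r3:7,r4:9,r5:14
cycle 9: CDB Mul2=16 // r0:Mul1,r1:16,r2:4,r3:7,r4:9,r5:14
cycle 10: - // r0:Mul1,r1:16,r2:4,r3:7,r4:9,r5:14
cycle 11: - // r0:Mul1,r1:16,r2:4,r3:7,r4:9,r5:14
cycle 12: - // r0:Mul1,r1:16,r2:4,r3:7,r4:9,r5:14
cycle 13: CDB Mul1=224 // r0:224,r1:16,r2:4,r3:7,r4:9,r5:14

STATUS = VALUE 224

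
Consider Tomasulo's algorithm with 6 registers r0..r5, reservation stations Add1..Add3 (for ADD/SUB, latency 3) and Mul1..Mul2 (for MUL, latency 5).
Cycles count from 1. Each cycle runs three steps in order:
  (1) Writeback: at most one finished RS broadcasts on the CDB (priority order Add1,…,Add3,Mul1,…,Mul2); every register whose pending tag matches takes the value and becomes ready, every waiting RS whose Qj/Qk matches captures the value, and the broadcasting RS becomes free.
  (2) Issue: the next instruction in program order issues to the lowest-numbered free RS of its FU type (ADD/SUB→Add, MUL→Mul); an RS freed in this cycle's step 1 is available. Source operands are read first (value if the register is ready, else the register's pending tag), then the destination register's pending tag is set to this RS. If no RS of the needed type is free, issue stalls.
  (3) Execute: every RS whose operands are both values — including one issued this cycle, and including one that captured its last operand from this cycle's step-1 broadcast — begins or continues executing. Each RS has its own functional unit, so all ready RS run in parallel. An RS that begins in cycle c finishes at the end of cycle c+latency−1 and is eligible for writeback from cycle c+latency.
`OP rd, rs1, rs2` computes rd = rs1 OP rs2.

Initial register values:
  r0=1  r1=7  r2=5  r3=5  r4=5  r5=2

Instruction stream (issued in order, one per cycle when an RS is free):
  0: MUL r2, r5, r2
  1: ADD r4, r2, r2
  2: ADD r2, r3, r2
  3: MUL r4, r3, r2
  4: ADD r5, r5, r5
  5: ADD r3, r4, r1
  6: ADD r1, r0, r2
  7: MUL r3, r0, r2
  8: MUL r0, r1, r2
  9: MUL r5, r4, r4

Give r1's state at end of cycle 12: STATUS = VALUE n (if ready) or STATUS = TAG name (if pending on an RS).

STATUS = TAG Add1

cycle 1: issue MUL r2<-Mul1 // r0:1,r1:7,r2:Mul1,r3:5,r4:5,r5:2
cycle 2: issue ADD r4<-Add1 // r0:1,r1:7,r2:Mul1,r3:5,r4:Add1,r5:2
cycle 3: issue ADD r2<-Add2 // r0:1,r1:7,r2:Add2,r3:5,r4:Add1,r5:2
cycle 4: issue MUL r4<-Mul2 // r0:1,r1:7,r2:Add2,r3:5,r4:Mul2,r5:2
cycle 5: issue ADD r5<-Add3 // r0:1,r1:7,r2:Add2,r3:5,r4:Mul2,r5:Add3
cycle 6: CDB Mul1=10; stall // r0:1,r1:7,r2:Add2,r3:5,r4:Mul2,r5:Add3
cycle 7: stall // r0:1,r1:7,r2:Add2,r3:5,r4:Mul2,r5:Add3
cycle 8: CDB Add3=4; issue ADD r3<-Add3 // r0:1,r1:7,r2:Add2,r3:Add3,r4:Mul2,r5:4
cycle 9: CDB Add1=20; issue ADD r1<-Add1 // r0:1,r1:Add1,r2:Add2,r3:Add3,r4:Mul2,r5:4
cycle 10: CDB Add2=15; issue MUL r3<-Mul1 // r0:1,r1:Add1,r2:15,r3:Mul1,r4:Mul2,r5:4
cycle 11: stall // r0:1,r1:Add1,r2:15,r3:Mul1,r4:Mul2,r5:4
cycle 12: stall // r0:1,r1:Add1,r2:15,r3:Mul1,r4:Mul2,r5:4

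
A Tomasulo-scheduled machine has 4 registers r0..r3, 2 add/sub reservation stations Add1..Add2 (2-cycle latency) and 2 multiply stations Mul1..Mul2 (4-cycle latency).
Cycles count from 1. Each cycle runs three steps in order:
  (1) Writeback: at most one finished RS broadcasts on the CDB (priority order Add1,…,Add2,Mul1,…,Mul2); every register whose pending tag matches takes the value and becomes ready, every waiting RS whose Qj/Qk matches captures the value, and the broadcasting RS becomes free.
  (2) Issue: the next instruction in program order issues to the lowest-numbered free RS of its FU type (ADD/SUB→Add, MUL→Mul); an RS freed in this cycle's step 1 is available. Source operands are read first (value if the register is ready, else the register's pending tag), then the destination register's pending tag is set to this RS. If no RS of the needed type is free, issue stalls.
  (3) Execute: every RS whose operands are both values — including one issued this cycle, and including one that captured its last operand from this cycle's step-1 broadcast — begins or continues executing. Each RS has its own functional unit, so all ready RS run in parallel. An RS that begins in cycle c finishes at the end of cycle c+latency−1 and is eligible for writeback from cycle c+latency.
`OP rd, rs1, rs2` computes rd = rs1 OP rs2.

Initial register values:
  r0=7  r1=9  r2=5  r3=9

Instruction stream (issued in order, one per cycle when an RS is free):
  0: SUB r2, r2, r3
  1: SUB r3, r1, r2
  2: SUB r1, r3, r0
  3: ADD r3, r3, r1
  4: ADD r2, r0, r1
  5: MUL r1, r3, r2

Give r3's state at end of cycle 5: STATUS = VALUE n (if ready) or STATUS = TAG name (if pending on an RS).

STATUS = TAG Add2

c1: issue SUB r2<-Add1 | r0:7,r1:9,r2:Add1,r3:9
c2: issue SUB r3<-Add2 | r0:7,r1:9,r2:Add1,r3:Add2
c3: CDB Add1=-4; issue SUB r1<-Add1 | r0:7,r1:Add1,r2:-4,r3:Add2
c4: stall | r0:7,r1:Add1,r2:-4,r3:Add2
c5: CDB Add2=13; issue ADD r3<-Add2 | r0:7,r1:Add1,r2:-4,r3:Add2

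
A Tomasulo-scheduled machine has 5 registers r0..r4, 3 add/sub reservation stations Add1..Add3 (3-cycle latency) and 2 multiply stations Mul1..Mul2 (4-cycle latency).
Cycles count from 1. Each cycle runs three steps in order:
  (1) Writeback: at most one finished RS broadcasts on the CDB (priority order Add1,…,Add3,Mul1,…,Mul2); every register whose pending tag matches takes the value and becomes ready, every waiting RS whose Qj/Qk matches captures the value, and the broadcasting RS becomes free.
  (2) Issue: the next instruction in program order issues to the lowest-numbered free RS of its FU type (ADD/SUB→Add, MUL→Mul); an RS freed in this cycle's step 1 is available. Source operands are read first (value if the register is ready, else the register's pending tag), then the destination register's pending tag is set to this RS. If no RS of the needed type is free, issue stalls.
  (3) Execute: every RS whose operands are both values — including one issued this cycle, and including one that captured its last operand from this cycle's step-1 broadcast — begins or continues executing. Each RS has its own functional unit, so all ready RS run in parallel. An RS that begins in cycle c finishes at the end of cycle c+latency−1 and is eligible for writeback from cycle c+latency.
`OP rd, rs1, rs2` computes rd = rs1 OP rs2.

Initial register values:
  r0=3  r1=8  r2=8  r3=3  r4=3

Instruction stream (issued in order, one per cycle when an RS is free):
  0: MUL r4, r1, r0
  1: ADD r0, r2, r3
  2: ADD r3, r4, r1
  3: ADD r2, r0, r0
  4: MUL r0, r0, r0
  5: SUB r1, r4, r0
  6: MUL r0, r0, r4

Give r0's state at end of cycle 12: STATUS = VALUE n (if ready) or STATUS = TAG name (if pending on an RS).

c1: issue MUL r4<-Mul1 | r0:3,r1:8,r2:8,r3:3,r4:Mul1
c2: issue ADD r0<-Add1 | r0:Add1,r1:8,r2:8,r3:3,r4:Mul1
c3: issue ADD r3<-Add2 | r0:Add1,r1:8,r2:8,r3:Add2,r4:Mul1
c4: issue ADD r2<-Add3 | r0:Add1,r1:8,r2:Add3,r3:Add2,r4:Mul1
c5: CDB Add1=11; issue MUL r0<-Mul2 | r0:Mul2,r1:8,r2:Add3,r3:Add2,r4:Mul1
c6: CDB Mul1=24; issue SUB r1<-Add1 | r0:Mul2,r1:Add1,r2:Add3,r3:Add2,r4:24
c7: issue MUL r0<-Mul1 | r0:Mul1,r1:Add1,r2:Add3,r3:Add2,r4:24
c8: CDB Add3=22 | r0:Mul1,r1:Add1,r2:22,r3:Add2,r4:24
c9: CDB Add2=32 | r0:Mul1,r1:Add1,r2:22,r3:32,r4:24
c10: CDB Mul2=121 | r0:Mul1,r1:Add1,r2:22,r3:32,r4:24
c11: - | r0:Mul1,r1:Add1,r2:22,r3:32,r4:24
c12: - | r0:Mul1,r1:Add1,r2:22,r3:32,r4:24

STATUS = TAG Mul1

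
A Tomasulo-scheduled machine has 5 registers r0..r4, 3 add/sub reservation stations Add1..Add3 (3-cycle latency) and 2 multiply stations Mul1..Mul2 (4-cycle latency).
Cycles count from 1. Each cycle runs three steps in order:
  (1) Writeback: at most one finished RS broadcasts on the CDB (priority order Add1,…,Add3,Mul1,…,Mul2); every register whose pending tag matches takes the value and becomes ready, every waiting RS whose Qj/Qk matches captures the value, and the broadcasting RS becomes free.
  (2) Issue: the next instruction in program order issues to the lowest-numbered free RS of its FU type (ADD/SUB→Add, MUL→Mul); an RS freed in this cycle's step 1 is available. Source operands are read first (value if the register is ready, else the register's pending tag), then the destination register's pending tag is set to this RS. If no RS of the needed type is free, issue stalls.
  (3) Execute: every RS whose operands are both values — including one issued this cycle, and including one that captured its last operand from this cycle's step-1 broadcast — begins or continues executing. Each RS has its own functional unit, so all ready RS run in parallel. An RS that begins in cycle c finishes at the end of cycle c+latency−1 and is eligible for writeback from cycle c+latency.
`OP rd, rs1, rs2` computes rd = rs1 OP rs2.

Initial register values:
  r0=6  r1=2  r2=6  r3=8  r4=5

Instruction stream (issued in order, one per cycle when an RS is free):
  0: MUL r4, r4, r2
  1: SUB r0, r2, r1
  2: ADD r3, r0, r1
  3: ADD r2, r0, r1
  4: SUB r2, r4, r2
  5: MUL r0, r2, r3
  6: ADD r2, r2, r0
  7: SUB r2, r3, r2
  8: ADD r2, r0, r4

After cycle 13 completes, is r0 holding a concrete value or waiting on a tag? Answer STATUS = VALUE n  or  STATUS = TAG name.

c1: issue MUL r4<-Mul1 | r0:6,r1:2,r2:6,r3:8,r4:Mul1
c2: issue SUB r0<-Add1 | r0:Add1,r1:2,r2:6,r3:8,r4:Mul1
c3: issue ADD r3<-Add2 | r0:Add1,r1:2,r2:6,r3:Add2,r4:Mul1
c4: issue ADD r2<-Add3 | r0:Add1,r1:2,r2:Add3,r3:Add2,r4:Mul1
c5: CDB Add1=4; issue SUB r2<-Add1 | r0:4,r1:2,r2:Add1,r3:Add2,r4:Mul1
c6: CDB Mul1=30; issue MUL r0<-Mul1 | r0:Mul1,r1:2,r2:Add1,r3:Add2,r4:30
c7: stall | r0:Mul1,r1:2,r2:Add1,r3:Add2,r4:30
c8: CDB Add2=6; issue ADD r2<-Add2 | r0:Mul1,r1:2,r2:Add2,r3:6,r4:30
c9: CDB Add3=6; issue SUB r2<-Add3 | r0:Mul1,r1:2,r2:Add3,r3:6,r4:30
c10: stall | r0:Mul1,r1:2,r2:Add3,r3:6,r4:30
c11: stall | r0:Mul1,r1:2,r2:Add3,r3:6,r4:30
c12: CDB Add1=24; issue ADD r2<-Add1 | r0:Mul1,r1:2,r2:Add1,r3:6,r4:30
c13: - | r0:Mul1,r1:2,r2:Add1,r3:6,r4:30

STATUS = TAG Mul1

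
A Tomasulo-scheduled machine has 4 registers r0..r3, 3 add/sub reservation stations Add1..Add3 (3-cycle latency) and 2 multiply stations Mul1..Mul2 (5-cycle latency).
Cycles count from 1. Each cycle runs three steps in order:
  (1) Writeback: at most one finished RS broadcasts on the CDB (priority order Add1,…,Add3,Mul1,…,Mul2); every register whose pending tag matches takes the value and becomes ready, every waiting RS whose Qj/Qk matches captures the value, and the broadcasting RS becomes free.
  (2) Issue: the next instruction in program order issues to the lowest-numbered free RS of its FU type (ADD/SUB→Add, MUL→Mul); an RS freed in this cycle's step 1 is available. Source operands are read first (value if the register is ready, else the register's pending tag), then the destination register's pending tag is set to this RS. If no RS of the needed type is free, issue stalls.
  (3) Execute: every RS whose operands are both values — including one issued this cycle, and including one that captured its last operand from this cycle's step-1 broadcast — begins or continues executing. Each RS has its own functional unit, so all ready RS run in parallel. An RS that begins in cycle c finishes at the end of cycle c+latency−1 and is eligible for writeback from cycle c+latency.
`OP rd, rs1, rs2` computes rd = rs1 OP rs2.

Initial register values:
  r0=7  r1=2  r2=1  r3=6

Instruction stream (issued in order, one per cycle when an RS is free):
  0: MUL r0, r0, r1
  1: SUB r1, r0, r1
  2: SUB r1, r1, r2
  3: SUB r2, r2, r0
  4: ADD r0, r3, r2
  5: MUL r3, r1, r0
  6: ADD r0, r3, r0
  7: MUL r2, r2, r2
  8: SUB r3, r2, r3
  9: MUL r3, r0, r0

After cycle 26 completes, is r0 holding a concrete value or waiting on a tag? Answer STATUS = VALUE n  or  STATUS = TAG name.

STATUS = VALUE -84

c1: issue MUL r0<-Mul1 | r0:Mul1,r1:2,r2:1,r3:6
c2: issue SUB r1<-Add1 | r0:Mul1,r1:Add1,r2:1,r3:6
c3: issue SUB r1<-Add2 | r0:Mul1,r1:Add2,r2:1,r3:6
c4: issue SUB r2<-Add3 | r0:Mul1,r1:Add2,r2:Add3,r3:6
c5: stall | r0:Mul1,r1:Add2,r2:Add3,r3:6
c6: CDB Mul1=14; stall | r0:14,r1:Add2,r2:Add3,r3:6
c7: stall | r0:14,r1:Add2,r2:Add3,r3:6
c8: stall | r0:14,r1:Add2,r2:Add3,r3:6
c9: CDB Add1=12; issue ADD r0<-Add1 | r0:Add1,r1:Add2,r2:Add3,r3:6
c10: CDB Add3=-13; issue MUL r3<-Mul1 | r0:Add1,r1:Add2,r2:-13,r3:Mul1
c11: issue ADD r0<-Add3 | r0:Add3,r1:Add2,r2:-13,r3:Mul1
c12: CDB Add2=11; issue MUL r2<-Mul2 | r0:Add3,r1:11,r2:Mul2,r3:Mul1
c13: CDB Add1=-7; issue SUB r3<-Add1 | r0:Add3,r1:11,r2:Mul2,r3:Add1
c14: stall | r0:Add3,r1:11,r2:Mul2,r3:Add1
c15: stall | r0:Add3,r1:11,r2:Mul2,r3:Add1
c16: stall | r0:Add3,r1:11,r2:Mul2,r3:Add1
c17: CDB Mul2=169; issue MUL r3<-Mul2 | r0:Add3,r1:11,r2:169,r3:Mul2
c18: CDB Mul1=-77 | r0:Add3,r1:11,r2:169,r3:Mul2
c19: - | r0:Add3,r1:11,r2:169,r3:Mul2
c20: - | r0:Add3,r1:11,r2:169,r3:Mul2
c21: CDB Add1=246 | r0:Add3,r1:11,r2:169,r3:Mul2
c22: CDB Add3=-84 | r0:-84,r1:11,r2:169,r3:Mul2
c23: - | r0:-84,r1:11,r2:169,r3:Mul2
c24: - | r0:-84,r1:11,r2:169,r3:Mul2
c25: - | r0:-84,r1:11,r2:169,r3:Mul2
c26: - | r0:-84,r1:11,r2:169,r3:Mul2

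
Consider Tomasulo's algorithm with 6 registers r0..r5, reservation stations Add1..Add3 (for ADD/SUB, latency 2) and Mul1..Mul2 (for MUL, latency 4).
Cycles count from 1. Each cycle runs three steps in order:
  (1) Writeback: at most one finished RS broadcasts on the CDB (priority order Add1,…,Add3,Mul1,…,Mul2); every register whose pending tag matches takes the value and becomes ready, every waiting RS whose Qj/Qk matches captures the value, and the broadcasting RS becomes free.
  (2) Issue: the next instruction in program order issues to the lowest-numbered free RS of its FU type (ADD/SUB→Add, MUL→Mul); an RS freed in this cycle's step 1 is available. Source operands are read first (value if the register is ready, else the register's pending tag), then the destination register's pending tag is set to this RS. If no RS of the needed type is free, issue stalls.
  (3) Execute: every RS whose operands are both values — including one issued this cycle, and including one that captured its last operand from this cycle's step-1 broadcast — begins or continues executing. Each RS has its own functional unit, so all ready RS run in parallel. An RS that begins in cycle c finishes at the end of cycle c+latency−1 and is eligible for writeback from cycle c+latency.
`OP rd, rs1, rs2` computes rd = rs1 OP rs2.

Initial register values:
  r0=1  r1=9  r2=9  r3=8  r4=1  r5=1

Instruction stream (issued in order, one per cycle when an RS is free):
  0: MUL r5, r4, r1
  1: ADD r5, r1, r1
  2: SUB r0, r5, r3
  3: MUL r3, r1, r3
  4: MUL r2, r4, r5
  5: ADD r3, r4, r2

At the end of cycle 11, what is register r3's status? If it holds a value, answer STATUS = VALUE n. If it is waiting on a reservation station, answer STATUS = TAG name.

cycle 1: issue MUL r5<-Mul1 // r0:1,r1:9,r2:9,r3:8,r4:1,r5:Mul1
cycle 2: issue ADD r5<-Add1 // r0:1,r1:9,r2:9,r3:8,r4:1,r5:Add1
cycle 3: issue SUB r0<-Add2 // r0:Add2,r1:9,r2:9,r3:8,r4:1,r5:Add1
cycle 4: CDB Add1=18; issue MUL r3<-Mul2 // r0:Add2,r1:9,r2:9,r3:Mul2,r4:1,r5:18
cycle 5: CDB Mul1=9; issue MUL r2<-Mul1 // r0:Add2,r1:9,r2:Mul1,r3:Mul2,r4:1,r5:18
cycle 6: CDB Add2=10; issue ADD r3<-Add1 // r0:10,r1:9,r2:Mul1,r3:Add1,r4:1,r5:18
cycle 7: - // r0:10,r1:9,r2:Mul1,r3:Add1,r4:1,r5:18
cycle 8: CDB Mul2=72 // r0:10,r1:9,r2:Mul1,r3:Add1,r4:1,r5:18
cycle 9: CDB Mul1=18 // r0:10,r1:9,r2:18,r3:Add1,r4:1,r5:18
cycle 10: - // r0:10,r1:9,r2:18,r3:Add1,r4:1,r5:18
cycle 11: CDB Add1=19 // r0:10,r1:9,r2:18,r3:19,r4:1,r5:18

STATUS = VALUE 19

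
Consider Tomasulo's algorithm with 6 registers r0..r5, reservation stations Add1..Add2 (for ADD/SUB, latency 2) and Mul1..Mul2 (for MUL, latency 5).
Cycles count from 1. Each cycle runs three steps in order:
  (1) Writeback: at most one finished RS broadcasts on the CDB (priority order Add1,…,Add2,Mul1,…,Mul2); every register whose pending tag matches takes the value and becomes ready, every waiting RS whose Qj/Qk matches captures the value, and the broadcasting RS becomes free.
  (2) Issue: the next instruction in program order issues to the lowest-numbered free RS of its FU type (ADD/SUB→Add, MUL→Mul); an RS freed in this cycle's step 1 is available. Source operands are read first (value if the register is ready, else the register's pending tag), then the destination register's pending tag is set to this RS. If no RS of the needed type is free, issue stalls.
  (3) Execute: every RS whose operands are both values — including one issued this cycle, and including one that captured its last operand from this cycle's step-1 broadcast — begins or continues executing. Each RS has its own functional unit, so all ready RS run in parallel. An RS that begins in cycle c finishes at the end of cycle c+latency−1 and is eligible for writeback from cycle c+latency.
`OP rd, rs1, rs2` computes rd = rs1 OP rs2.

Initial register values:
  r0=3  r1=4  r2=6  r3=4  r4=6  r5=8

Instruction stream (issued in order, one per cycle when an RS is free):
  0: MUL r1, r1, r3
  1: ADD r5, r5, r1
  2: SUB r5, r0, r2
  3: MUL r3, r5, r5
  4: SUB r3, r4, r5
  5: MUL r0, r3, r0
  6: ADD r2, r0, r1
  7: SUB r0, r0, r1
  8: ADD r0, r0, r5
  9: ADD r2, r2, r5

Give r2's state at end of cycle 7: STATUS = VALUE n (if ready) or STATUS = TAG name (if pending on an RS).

  c1: issue MUL r1<-Mul1  regs: r0:3,r1:Mul1,r2:6,r3:4,r4:6,r5:8
  c2: issue ADD r5<-Add1  regs: r0:3,r1:Mul1,r2:6,r3:4,r4:6,r5:Add1
  c3: issue SUB r5<-Add2  regs: r0:3,r1:Mul1,r2:6,r3:4,r4:6,r5:Add2
  c4: issue MUL r3<-Mul2  regs: r0:3,r1:Mul1,r2:6,r3:Mul2,r4:6,r5:Add2
  c5: CDB Add2=-3; issue SUB r3<-Add2  regs: r0:3,r1:Mul1,r2:6,r3:Add2,r4:6,r5:-3
  c6: CDB Mul1=16; issue MUL r0<-Mul1  regs: r0:Mul1,r1:16,r2:6,r3:Add2,r4:6,r5:-3
  c7: CDB Add2=9; issue ADD r2<-Add2  regs: r0:Mul1,r1:16,r2:Add2,r3:9,r4:6,r5:-3

STATUS = TAG Add2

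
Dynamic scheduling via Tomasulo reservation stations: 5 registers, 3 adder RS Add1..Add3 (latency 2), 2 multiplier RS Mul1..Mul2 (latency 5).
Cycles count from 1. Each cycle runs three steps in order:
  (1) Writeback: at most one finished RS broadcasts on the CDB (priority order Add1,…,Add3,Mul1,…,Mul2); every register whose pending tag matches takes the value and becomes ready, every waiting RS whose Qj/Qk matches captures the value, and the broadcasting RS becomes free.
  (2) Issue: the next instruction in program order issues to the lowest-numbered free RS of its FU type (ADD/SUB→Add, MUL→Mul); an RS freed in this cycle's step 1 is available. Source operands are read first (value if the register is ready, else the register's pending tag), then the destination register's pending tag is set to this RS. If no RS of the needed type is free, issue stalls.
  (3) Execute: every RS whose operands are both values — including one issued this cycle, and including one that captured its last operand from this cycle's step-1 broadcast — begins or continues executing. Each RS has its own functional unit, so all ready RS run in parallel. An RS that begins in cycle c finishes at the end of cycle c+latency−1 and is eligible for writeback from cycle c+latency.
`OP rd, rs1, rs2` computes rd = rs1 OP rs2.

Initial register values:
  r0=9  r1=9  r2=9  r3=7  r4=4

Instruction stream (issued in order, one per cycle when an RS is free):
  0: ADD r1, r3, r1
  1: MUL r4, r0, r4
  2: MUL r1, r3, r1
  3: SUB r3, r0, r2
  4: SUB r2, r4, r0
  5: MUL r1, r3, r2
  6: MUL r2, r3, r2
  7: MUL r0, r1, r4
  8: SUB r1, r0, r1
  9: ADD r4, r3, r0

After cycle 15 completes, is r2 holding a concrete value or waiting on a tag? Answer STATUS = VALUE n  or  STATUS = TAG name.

  c1: issue ADD r1<-Add1  regs: r0:9,r1:Add1,r2:9,r3:7,r4:4
  c2: issue MUL r4<-Mul1  regs: r0:9,r1:Add1,r2:9,r3:7,r4:Mul1
  c3: CDB Add1=16; issue MUL r1<-Mul2  regs: r0:9,r1:Mul2,r2:9,r3:7,r4:Mul1
  c4: issue SUB r3<-Add1  regs: r0:9,r1:Mul2,r2:9,r3:Add1,r4:Mul1
  c5: issue SUB r2<-Add2  regs: r0:9,r1:Mul2,r2:Add2,r3:Add1,r4:Mul1
  c6: CDB Add1=0; stall  regs: r0:9,r1:Mul2,r2:Add2,r3:0,r4:Mul1
  c7: CDB Mul1=36; issue MUL r1<-Mul1  regs: r0:9,r1:Mul1,r2:Add2,r3:0,r4:36
  c8: CDB Mul2=112; issue MUL r2<-Mul2  regs: r0:9,r1:Mul1,r2:Mul2,r3:0,r4:36
  c9: CDB Add2=27; stall  regs: r0:9,r1:Mul1,r2:Mul2,r3:0,r4:36
  c10: stall  regs: r0:9,r1:Mul1,r2:Mul2,r3:0,r4:36
  c11: stall  regs: r0:9,r1:Mul1,r2:Mul2,r3:0,r4:36
  c12: stall  regs: r0:9,r1:Mul1,r2:Mul2,r3:0,r4:36
  c13: stall  regs: r0:9,r1:Mul1,r2:Mul2,r3:0,r4:36
  c14: CDB Mul1=0; issue MUL r0<-Mul1  regs: r0:Mul1,r1:0,r2:Mul2,r3:0,r4:36
  c15: CDB Mul2=0; issue SUB r1<-Add1  regs: r0:Mul1,r1:Add1,r2:0,r3:0,r4:36

STATUS = VALUE 0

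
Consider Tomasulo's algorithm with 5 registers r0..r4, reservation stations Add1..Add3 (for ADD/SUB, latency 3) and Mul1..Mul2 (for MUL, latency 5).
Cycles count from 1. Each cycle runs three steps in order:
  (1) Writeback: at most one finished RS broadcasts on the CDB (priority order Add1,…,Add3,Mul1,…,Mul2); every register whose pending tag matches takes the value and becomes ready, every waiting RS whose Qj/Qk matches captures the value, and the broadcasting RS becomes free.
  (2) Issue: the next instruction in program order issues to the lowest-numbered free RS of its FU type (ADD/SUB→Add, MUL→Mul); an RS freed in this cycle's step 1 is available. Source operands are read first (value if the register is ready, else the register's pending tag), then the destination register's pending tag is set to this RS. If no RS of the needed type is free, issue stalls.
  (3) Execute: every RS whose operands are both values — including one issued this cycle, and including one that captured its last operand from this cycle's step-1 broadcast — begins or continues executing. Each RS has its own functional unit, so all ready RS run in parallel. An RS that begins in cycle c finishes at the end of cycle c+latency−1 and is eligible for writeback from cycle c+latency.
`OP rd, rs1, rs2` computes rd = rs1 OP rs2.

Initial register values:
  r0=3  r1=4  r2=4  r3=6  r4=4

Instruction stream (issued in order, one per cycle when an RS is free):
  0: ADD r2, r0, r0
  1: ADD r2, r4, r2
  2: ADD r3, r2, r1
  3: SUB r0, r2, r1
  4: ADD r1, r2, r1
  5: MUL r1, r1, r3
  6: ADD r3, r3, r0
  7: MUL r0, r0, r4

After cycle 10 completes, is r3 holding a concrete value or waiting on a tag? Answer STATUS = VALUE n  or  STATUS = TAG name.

STATUS = TAG Add1

  c1: issue ADD r2<-Add1  regs: r0:3,r1:4,r2:Add1,r3:6,r4:4
  c2: issue ADD r2<-Add2  regs: r0:3,r1:4,r2:Add2,r3:6,r4:4
  c3: issue ADD r3<-Add3  regs: r0:3,r1:4,r2:Add2,r3:Add3,r4:4
  c4: CDB Add1=6; issue SUB r0<-Add1  regs: r0:Add1,r1:4,r2:Add2,r3:Add3,r4:4
  c5: stall  regs: r0:Add1,r1:4,r2:Add2,r3:Add3,r4:4
  c6: stall  regs: r0:Add1,r1:4,r2:Add2,r3:Add3,r4:4
  c7: CDB Add2=10; issue ADD r1<-Add2  regs: r0:Add1,r1:Add2,r2:10,r3:Add3,r4:4
  c8: issue MUL r1<-Mul1  regs: r0:Add1,r1:Mul1,r2:10,r3:Add3,r4:4
  c9: stall  regs: r0:Add1,r1:Mul1,r2:10,r3:Add3,r4:4
  c10: CDB Add1=6; issue ADD r3<-Add1  regs: r0:6,r1:Mul1,r2:10,r3:Add1,r4:4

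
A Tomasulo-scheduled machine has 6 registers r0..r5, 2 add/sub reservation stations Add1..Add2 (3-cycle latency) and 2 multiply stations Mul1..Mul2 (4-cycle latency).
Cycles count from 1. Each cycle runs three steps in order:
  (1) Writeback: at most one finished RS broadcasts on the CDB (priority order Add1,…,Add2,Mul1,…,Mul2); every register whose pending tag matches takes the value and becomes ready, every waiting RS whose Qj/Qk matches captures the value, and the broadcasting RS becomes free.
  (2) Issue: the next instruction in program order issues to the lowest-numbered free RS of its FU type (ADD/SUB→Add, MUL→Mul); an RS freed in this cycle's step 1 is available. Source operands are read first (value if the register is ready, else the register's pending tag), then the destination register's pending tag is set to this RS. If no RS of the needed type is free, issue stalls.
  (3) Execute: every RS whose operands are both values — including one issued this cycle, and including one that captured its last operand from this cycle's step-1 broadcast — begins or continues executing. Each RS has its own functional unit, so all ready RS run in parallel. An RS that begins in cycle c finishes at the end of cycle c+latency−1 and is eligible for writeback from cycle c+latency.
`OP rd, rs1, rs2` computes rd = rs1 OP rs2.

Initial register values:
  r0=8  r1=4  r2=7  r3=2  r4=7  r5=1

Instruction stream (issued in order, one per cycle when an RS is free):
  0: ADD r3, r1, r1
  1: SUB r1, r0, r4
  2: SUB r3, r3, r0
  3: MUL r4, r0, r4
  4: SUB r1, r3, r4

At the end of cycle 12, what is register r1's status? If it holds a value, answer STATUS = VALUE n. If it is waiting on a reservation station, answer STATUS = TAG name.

STATUS = VALUE -56

c1: issue ADD r3<-Add1 | r0:8,r1:4,r2:7,r3:Add1,r4:7,r5:1
c2: issue SUB r1<-Add2 | r0:8,r1:Add2,r2:7,r3:Add1,r4:7,r5:1
c3: stall | r0:8,r1:Add2,r2:7,r3:Add1,r4:7,r5:1
c4: CDB Add1=8; issue SUB r3<-Add1 | r0:8,r1:Add2,r2:7,r3:Add1,r4:7,r5:1
c5: CDB Add2=1; issue MUL r4<-Mul1 | r0:8,r1:1,r2:7,r3:Add1,r4:Mul1,r5:1
c6: issue SUB r1<-Add2 | r0:8,r1:Add2,r2:7,r3:Add1,r4:Mul1,r5:1
c7: CDB Add1=0 | r0:8,r1:Add2,r2:7,r3:0,r4:Mul1,r5:1
c8: - | r0:8,r1:Add2,r2:7,r3:0,r4:Mul1,r5:1
c9: CDB Mul1=56 | r0:8,r1:Add2,r2:7,r3:0,r4:56,r5:1
c10: - | r0:8,r1:Add2,r2:7,r3:0,r4:56,r5:1
c11: - | r0:8,r1:Add2,r2:7,r3:0,r4:56,r5:1
c12: CDB Add2=-56 | r0:8,r1:-56,r2:7,r3:0,r4:56,r5:1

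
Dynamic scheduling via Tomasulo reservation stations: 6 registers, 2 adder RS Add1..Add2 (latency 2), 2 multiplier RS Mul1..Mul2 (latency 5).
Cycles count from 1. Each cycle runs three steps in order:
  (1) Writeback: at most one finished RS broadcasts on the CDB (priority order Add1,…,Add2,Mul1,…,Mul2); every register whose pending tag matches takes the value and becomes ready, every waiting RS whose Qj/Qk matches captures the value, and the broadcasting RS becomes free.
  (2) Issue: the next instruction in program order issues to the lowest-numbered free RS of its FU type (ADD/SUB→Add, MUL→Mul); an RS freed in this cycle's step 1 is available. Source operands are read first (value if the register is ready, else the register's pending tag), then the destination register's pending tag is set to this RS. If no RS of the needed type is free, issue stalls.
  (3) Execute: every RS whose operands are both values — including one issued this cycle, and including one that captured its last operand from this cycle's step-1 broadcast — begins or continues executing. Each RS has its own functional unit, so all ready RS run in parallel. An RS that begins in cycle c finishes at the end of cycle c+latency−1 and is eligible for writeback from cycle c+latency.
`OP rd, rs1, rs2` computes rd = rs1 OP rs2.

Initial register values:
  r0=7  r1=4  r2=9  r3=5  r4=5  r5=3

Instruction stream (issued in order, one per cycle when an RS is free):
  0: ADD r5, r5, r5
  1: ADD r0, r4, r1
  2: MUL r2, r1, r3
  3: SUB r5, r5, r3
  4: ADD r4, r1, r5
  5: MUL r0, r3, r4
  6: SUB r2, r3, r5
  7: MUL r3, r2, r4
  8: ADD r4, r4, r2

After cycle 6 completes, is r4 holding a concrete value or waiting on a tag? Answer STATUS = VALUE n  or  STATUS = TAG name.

STATUS = TAG Add2

cycle 1: issue ADD r5<-Add1 // r0:7,r1:4,r2:9,r3:5,r4:5,r5:Add1
cycle 2: issue ADD r0<-Add2 // r0:Add2,r1:4,r2:9,r3:5,r4:5,r5:Add1
cycle 3: CDB Add1=6; issue MUL r2<-Mul1 // r0:Add2,r1:4,r2:Mul1,r3:5,r4:5,r5:6
cycle 4: CDB Add2=9; issue SUB r5<-Add1 // r0:9,r1:4,r2:Mul1,r3:5,r4:5,r5:Add1
cycle 5: issue ADD r4<-Add2 // r0:9,r1:4,r2:Mul1,r3:5,r4:Add2,r5:Add1
cycle 6: CDB Add1=1; issue MUL r0<-Mul2 // r0:Mul2,r1:4,r2:Mul1,r3:5,r4:Add2,r5:1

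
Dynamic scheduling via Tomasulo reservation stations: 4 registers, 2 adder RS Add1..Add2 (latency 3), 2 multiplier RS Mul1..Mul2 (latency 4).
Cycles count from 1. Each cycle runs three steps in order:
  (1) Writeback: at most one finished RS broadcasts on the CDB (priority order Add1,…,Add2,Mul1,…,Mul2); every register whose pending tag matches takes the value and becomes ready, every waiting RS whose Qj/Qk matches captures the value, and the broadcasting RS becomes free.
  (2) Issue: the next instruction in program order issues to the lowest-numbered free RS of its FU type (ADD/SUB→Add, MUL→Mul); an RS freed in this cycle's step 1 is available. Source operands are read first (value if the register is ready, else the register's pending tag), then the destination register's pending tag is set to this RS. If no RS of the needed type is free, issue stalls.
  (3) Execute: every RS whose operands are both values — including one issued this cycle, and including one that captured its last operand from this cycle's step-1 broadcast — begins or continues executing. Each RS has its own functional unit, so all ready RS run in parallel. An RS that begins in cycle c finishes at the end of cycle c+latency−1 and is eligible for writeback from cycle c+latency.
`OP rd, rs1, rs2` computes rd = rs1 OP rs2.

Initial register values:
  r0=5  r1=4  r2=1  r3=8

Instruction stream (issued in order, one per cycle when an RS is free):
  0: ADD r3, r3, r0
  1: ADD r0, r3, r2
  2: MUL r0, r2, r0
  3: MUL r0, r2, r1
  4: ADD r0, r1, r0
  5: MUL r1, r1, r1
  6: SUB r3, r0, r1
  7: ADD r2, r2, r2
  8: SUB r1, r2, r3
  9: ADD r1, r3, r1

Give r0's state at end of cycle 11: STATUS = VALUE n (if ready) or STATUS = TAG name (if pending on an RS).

STATUS = VALUE 8

cycle 1: issue ADD r3<-Add1 // r0:5,r1:4,r2:1,r3:Add1
cycle 2: issue ADD r0<-Add2 // r0:Add2,r1:4,r2:1,r3:Add1
cycle 3: issue MUL r0<-Mul1 // r0:Mul1,r1:4,r2:1,r3:Add1
cycle 4: CDB Add1=13; issue MUL r0<-Mul2 // r0:Mul2,r1:4,r2:1,r3:13
cycle 5: issue ADD r0<-Add1 // r0:Add1,r1:4,r2:1,r3:13
cycle 6: stall // r0:Add1,r1:4,r2:1,r3:13
cycle 7: CDB Add2=14; stall // r0:Add1,r1:4,r2:1,r3:13
cycle 8: CDB Mul2=4; issue MUL r1<-Mul2 // r0:Add1,r1:Mul2,r2:1,r3:13
cycle 9: issue SUB r3<-Add2 // r0:Add1,r1:Mul2,r2:1,r3:Add2
cycle 10: stall // r0:Add1,r1:Mul2,r2:1,r3:Add2
cycle 11: CDB Add1=8; issue ADD r2<-Add1 // r0:8,r1:Mul2,r2:Add1,r3:Add2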